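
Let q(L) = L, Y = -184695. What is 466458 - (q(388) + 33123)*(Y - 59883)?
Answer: 8196519816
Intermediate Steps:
466458 - (q(388) + 33123)*(Y - 59883) = 466458 - (388 + 33123)*(-184695 - 59883) = 466458 - 33511*(-244578) = 466458 - 1*(-8196053358) = 466458 + 8196053358 = 8196519816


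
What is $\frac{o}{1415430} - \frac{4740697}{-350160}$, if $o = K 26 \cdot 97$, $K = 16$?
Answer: $\frac{224141813701}{16520898960} \approx 13.567$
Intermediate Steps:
$o = 40352$ ($o = 16 \cdot 26 \cdot 97 = 416 \cdot 97 = 40352$)
$\frac{o}{1415430} - \frac{4740697}{-350160} = \frac{40352}{1415430} - \frac{4740697}{-350160} = 40352 \cdot \frac{1}{1415430} - - \frac{4740697}{350160} = \frac{20176}{707715} + \frac{4740697}{350160} = \frac{224141813701}{16520898960}$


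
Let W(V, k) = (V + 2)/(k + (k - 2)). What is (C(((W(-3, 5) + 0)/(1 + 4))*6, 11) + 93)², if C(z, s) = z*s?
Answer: 3337929/400 ≈ 8344.8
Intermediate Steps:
W(V, k) = (2 + V)/(-2 + 2*k) (W(V, k) = (2 + V)/(k + (-2 + k)) = (2 + V)/(-2 + 2*k))
C(z, s) = s*z
(C(((W(-3, 5) + 0)/(1 + 4))*6, 11) + 93)² = (11*((((2 - 3)/(2*(-1 + 5)) + 0)/(1 + 4))*6) + 93)² = (11*((((½)*(-1)/4 + 0)/5)*6) + 93)² = (11*((((½)*(¼)*(-1) + 0)*(⅕))*6) + 93)² = (11*(((-⅛ + 0)*(⅕))*6) + 93)² = (11*(-⅛*⅕*6) + 93)² = (11*(-1/40*6) + 93)² = (11*(-3/20) + 93)² = (-33/20 + 93)² = (1827/20)² = 3337929/400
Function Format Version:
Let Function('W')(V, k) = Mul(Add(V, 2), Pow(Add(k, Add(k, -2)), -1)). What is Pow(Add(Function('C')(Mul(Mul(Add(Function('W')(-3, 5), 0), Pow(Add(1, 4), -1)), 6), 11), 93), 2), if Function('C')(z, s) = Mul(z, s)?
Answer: Rational(3337929, 400) ≈ 8344.8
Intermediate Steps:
Function('W')(V, k) = Mul(Pow(Add(-2, Mul(2, k)), -1), Add(2, V)) (Function('W')(V, k) = Mul(Add(2, V), Pow(Add(k, Add(-2, k)), -1)) = Mul(Add(2, V), Pow(Add(-2, Mul(2, k)), -1)) = Mul(Pow(Add(-2, Mul(2, k)), -1), Add(2, V)))
Function('C')(z, s) = Mul(s, z)
Pow(Add(Function('C')(Mul(Mul(Add(Function('W')(-3, 5), 0), Pow(Add(1, 4), -1)), 6), 11), 93), 2) = Pow(Add(Mul(11, Mul(Mul(Add(Mul(Rational(1, 2), Pow(Add(-1, 5), -1), Add(2, -3)), 0), Pow(Add(1, 4), -1)), 6)), 93), 2) = Pow(Add(Mul(11, Mul(Mul(Add(Mul(Rational(1, 2), Pow(4, -1), -1), 0), Pow(5, -1)), 6)), 93), 2) = Pow(Add(Mul(11, Mul(Mul(Add(Mul(Rational(1, 2), Rational(1, 4), -1), 0), Rational(1, 5)), 6)), 93), 2) = Pow(Add(Mul(11, Mul(Mul(Add(Rational(-1, 8), 0), Rational(1, 5)), 6)), 93), 2) = Pow(Add(Mul(11, Mul(Mul(Rational(-1, 8), Rational(1, 5)), 6)), 93), 2) = Pow(Add(Mul(11, Mul(Rational(-1, 40), 6)), 93), 2) = Pow(Add(Mul(11, Rational(-3, 20)), 93), 2) = Pow(Add(Rational(-33, 20), 93), 2) = Pow(Rational(1827, 20), 2) = Rational(3337929, 400)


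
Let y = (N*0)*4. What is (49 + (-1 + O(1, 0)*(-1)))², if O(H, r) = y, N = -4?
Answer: 2304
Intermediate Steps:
y = 0 (y = -4*0*4 = 0*4 = 0)
O(H, r) = 0
(49 + (-1 + O(1, 0)*(-1)))² = (49 + (-1 + 0*(-1)))² = (49 + (-1 + 0))² = (49 - 1)² = 48² = 2304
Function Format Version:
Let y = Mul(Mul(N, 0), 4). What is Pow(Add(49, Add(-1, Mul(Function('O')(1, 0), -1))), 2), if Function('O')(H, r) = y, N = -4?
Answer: 2304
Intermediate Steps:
y = 0 (y = Mul(Mul(-4, 0), 4) = Mul(0, 4) = 0)
Function('O')(H, r) = 0
Pow(Add(49, Add(-1, Mul(Function('O')(1, 0), -1))), 2) = Pow(Add(49, Add(-1, Mul(0, -1))), 2) = Pow(Add(49, Add(-1, 0)), 2) = Pow(Add(49, -1), 2) = Pow(48, 2) = 2304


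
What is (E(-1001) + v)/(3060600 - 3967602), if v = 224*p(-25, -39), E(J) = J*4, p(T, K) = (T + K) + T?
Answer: 1330/50389 ≈ 0.026395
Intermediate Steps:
p(T, K) = K + 2*T (p(T, K) = (K + T) + T = K + 2*T)
E(J) = 4*J
v = -19936 (v = 224*(-39 + 2*(-25)) = 224*(-39 - 50) = 224*(-89) = -19936)
(E(-1001) + v)/(3060600 - 3967602) = (4*(-1001) - 19936)/(3060600 - 3967602) = (-4004 - 19936)/(-907002) = -23940*(-1/907002) = 1330/50389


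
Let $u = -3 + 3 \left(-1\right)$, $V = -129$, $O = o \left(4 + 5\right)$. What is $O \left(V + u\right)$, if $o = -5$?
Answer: $6075$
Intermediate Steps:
$O = -45$ ($O = - 5 \left(4 + 5\right) = \left(-5\right) 9 = -45$)
$u = -6$ ($u = -3 - 3 = -6$)
$O \left(V + u\right) = - 45 \left(-129 - 6\right) = \left(-45\right) \left(-135\right) = 6075$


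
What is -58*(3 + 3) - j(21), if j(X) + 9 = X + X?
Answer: -381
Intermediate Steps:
j(X) = -9 + 2*X (j(X) = -9 + (X + X) = -9 + 2*X)
-58*(3 + 3) - j(21) = -58*(3 + 3) - (-9 + 2*21) = -58*6 - (-9 + 42) = -348 - 1*33 = -348 - 33 = -381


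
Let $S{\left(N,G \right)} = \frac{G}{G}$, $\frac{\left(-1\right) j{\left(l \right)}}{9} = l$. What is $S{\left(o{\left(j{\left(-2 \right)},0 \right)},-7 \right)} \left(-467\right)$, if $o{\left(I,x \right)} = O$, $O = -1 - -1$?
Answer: $-467$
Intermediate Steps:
$O = 0$ ($O = -1 + 1 = 0$)
$j{\left(l \right)} = - 9 l$
$o{\left(I,x \right)} = 0$
$S{\left(N,G \right)} = 1$
$S{\left(o{\left(j{\left(-2 \right)},0 \right)},-7 \right)} \left(-467\right) = 1 \left(-467\right) = -467$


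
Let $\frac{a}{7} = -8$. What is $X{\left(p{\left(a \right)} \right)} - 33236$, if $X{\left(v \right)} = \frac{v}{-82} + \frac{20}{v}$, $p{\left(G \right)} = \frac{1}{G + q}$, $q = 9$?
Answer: $- \frac{131714303}{3854} \approx -34176.0$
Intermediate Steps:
$a = -56$ ($a = 7 \left(-8\right) = -56$)
$p{\left(G \right)} = \frac{1}{9 + G}$ ($p{\left(G \right)} = \frac{1}{G + 9} = \frac{1}{9 + G}$)
$X{\left(v \right)} = \frac{20}{v} - \frac{v}{82}$ ($X{\left(v \right)} = v \left(- \frac{1}{82}\right) + \frac{20}{v} = - \frac{v}{82} + \frac{20}{v} = \frac{20}{v} - \frac{v}{82}$)
$X{\left(p{\left(a \right)} \right)} - 33236 = \left(\frac{20}{\frac{1}{9 - 56}} - \frac{1}{82 \left(9 - 56\right)}\right) - 33236 = \left(\frac{20}{\frac{1}{-47}} - \frac{1}{82 \left(-47\right)}\right) - 33236 = \left(\frac{20}{- \frac{1}{47}} - - \frac{1}{3854}\right) - 33236 = \left(20 \left(-47\right) + \frac{1}{3854}\right) - 33236 = \left(-940 + \frac{1}{3854}\right) - 33236 = - \frac{3622759}{3854} - 33236 = - \frac{131714303}{3854}$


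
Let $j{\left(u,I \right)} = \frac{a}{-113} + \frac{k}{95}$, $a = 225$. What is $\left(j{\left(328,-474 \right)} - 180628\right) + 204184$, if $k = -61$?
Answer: $\frac{252845392}{10735} \approx 23553.0$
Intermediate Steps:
$j{\left(u,I \right)} = - \frac{28268}{10735}$ ($j{\left(u,I \right)} = \frac{225}{-113} - \frac{61}{95} = 225 \left(- \frac{1}{113}\right) - \frac{61}{95} = - \frac{225}{113} - \frac{61}{95} = - \frac{28268}{10735}$)
$\left(j{\left(328,-474 \right)} - 180628\right) + 204184 = \left(- \frac{28268}{10735} - 180628\right) + 204184 = - \frac{1939069848}{10735} + 204184 = \frac{252845392}{10735}$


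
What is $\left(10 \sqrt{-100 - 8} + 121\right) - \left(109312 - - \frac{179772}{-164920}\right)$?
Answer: $- \frac{4501899987}{41230} + 60 i \sqrt{3} \approx -1.0919 \cdot 10^{5} + 103.92 i$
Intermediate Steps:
$\left(10 \sqrt{-100 - 8} + 121\right) - \left(109312 - - \frac{179772}{-164920}\right) = \left(10 \sqrt{-108} + 121\right) - \left(109312 - \left(-179772\right) \left(- \frac{1}{164920}\right)\right) = \left(10 \cdot 6 i \sqrt{3} + 121\right) - \left(109312 - \frac{44943}{41230}\right) = \left(60 i \sqrt{3} + 121\right) - \left(109312 - \frac{44943}{41230}\right) = \left(121 + 60 i \sqrt{3}\right) - \frac{4506888817}{41230} = - \frac{4501899987}{41230} + 60 i \sqrt{3}$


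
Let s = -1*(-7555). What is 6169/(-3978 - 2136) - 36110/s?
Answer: -53476667/9238254 ≈ -5.7886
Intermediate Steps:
s = 7555
6169/(-3978 - 2136) - 36110/s = 6169/(-3978 - 2136) - 36110/7555 = 6169/(-6114) - 36110*1/7555 = 6169*(-1/6114) - 7222/1511 = -6169/6114 - 7222/1511 = -53476667/9238254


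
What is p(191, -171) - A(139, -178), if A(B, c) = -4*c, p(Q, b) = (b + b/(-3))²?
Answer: 12284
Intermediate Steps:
p(Q, b) = 4*b²/9 (p(Q, b) = (b + b*(-⅓))² = (b - b/3)² = (2*b/3)² = 4*b²/9)
p(191, -171) - A(139, -178) = (4/9)*(-171)² - (-4)*(-178) = (4/9)*29241 - 1*712 = 12996 - 712 = 12284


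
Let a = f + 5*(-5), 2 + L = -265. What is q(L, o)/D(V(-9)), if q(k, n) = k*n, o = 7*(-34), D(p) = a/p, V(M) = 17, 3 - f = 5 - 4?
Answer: -1080282/23 ≈ -46969.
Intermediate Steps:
f = 2 (f = 3 - (5 - 4) = 3 - 1*1 = 3 - 1 = 2)
L = -267 (L = -2 - 265 = -267)
a = -23 (a = 2 + 5*(-5) = 2 - 25 = -23)
D(p) = -23/p
o = -238
q(L, o)/D(V(-9)) = (-267*(-238))/((-23/17)) = 63546/((-23*1/17)) = 63546/(-23/17) = 63546*(-17/23) = -1080282/23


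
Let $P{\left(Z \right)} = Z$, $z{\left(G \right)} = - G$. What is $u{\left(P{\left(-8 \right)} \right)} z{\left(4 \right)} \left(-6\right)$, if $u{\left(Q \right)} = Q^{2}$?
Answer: $1536$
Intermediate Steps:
$u{\left(P{\left(-8 \right)} \right)} z{\left(4 \right)} \left(-6\right) = \left(-8\right)^{2} \left(-1\right) 4 \left(-6\right) = 64 \left(\left(-4\right) \left(-6\right)\right) = 64 \cdot 24 = 1536$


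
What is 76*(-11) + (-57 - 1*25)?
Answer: -918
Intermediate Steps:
76*(-11) + (-57 - 1*25) = -836 + (-57 - 25) = -836 - 82 = -918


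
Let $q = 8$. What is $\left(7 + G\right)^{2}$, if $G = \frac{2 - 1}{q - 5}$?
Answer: $\frac{484}{9} \approx 53.778$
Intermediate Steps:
$G = \frac{1}{3}$ ($G = \frac{2 - 1}{8 - 5} = 1 \cdot \frac{1}{3} = \frac{1}{3} \approx 0.33333$)
$\left(7 + G\right)^{2} = \left(7 + \frac{1}{3}\right)^{2} = \left(\frac{22}{3}\right)^{2} = \frac{484}{9}$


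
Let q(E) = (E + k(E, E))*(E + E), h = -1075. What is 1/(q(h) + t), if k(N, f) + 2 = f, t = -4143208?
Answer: 1/483592 ≈ 2.0679e-6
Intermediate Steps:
k(N, f) = -2 + f
q(E) = 2*E*(-2 + 2*E) (q(E) = (E + (-2 + E))*(E + E) = (-2 + 2*E)*(2*E) = 2*E*(-2 + 2*E))
1/(q(h) + t) = 1/(4*(-1075)*(-1 - 1075) - 4143208) = 1/(4*(-1075)*(-1076) - 4143208) = 1/(4626800 - 4143208) = 1/483592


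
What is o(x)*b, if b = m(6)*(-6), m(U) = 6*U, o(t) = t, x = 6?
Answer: -1296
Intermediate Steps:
b = -216 (b = (6*6)*(-6) = 36*(-6) = -216)
o(x)*b = 6*(-216) = -1296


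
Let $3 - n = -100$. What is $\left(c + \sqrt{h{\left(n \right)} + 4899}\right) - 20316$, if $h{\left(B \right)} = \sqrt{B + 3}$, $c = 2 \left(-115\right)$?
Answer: $-20546 + \sqrt{4899 + \sqrt{106}} \approx -20476.0$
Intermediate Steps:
$n = 103$ ($n = 3 - -100 = 3 + 100 = 103$)
$c = -230$
$h{\left(B \right)} = \sqrt{3 + B}$
$\left(c + \sqrt{h{\left(n \right)} + 4899}\right) - 20316 = \left(-230 + \sqrt{\sqrt{3 + 103} + 4899}\right) - 20316 = \left(-230 + \sqrt{\sqrt{106} + 4899}\right) - 20316 = \left(-230 + \sqrt{4899 + \sqrt{106}}\right) - 20316 = -20546 + \sqrt{4899 + \sqrt{106}}$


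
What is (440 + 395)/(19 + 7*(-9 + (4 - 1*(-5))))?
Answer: 835/19 ≈ 43.947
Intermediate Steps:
(440 + 395)/(19 + 7*(-9 + (4 - 1*(-5)))) = 835/(19 + 7*(-9 + (4 + 5))) = 835/(19 + 7*(-9 + 9)) = 835/(19 + 7*0) = 835/(19 + 0) = 835/19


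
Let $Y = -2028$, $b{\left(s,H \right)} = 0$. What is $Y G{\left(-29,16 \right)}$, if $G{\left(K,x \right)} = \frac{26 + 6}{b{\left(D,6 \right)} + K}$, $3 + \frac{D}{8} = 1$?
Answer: $\frac{64896}{29} \approx 2237.8$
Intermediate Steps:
$D = -16$ ($D = -24 + 8 \cdot 1 = -24 + 8 = -16$)
$G{\left(K,x \right)} = \frac{32}{K}$ ($G{\left(K,x \right)} = \frac{26 + 6}{0 + K} = \frac{32}{K}$)
$Y G{\left(-29,16 \right)} = - 2028 \frac{32}{-29} = - 2028 \cdot 32 \left(- \frac{1}{29}\right) = \left(-2028\right) \left(- \frac{32}{29}\right) = \frac{64896}{29}$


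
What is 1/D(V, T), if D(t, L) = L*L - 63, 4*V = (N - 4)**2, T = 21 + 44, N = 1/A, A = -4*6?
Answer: 1/4162 ≈ 0.00024027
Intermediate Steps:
A = -24
N = -1/24 (N = 1/(-24) = -1/24 ≈ -0.041667)
T = 65
V = 9409/2304 (V = (-1/24 - 4)**2/4 = (-97/24)**2/4 = (1/4)*(9409/576) = 9409/2304 ≈ 4.0838)
D(t, L) = -63 + L**2 (D(t, L) = L**2 - 63 = -63 + L**2)
1/D(V, T) = 1/(-63 + 65**2) = 1/(-63 + 4225) = 1/4162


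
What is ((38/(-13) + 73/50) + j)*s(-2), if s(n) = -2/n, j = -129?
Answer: -84801/650 ≈ -130.46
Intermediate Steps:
((38/(-13) + 73/50) + j)*s(-2) = ((38/(-13) + 73/50) - 129)*(-2/(-2)) = ((38*(-1/13) + 73*(1/50)) - 129)*(-2*(-½)) = ((-38/13 + 73/50) - 129)*1 = (-951/650 - 129)*1 = -84801/650*1 = -84801/650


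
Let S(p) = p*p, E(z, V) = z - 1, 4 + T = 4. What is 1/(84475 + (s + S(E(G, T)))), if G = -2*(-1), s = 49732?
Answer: 1/134208 ≈ 7.4511e-6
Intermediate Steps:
T = 0 (T = -4 + 4 = 0)
G = 2
E(z, V) = -1 + z
S(p) = p²
1/(84475 + (s + S(E(G, T)))) = 1/(84475 + (49732 + (-1 + 2)²)) = 1/(84475 + (49732 + 1²)) = 1/(84475 + (49732 + 1)) = 1/(84475 + 49733) = 1/134208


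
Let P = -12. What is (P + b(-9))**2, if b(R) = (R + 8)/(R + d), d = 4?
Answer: 3481/25 ≈ 139.24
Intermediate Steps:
b(R) = (8 + R)/(4 + R) (b(R) = (R + 8)/(R + 4) = (8 + R)/(4 + R))
(P + b(-9))**2 = (-12 + (8 - 9)/(4 - 9))**2 = (-12 - 1/(-5))**2 = (-12 - 1/5*(-1))**2 = (-12 + 1/5)**2 = (-59/5)**2 = 3481/25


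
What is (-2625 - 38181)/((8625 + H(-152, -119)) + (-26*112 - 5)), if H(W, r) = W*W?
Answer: -6801/4802 ≈ -1.4163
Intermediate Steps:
H(W, r) = W²
(-2625 - 38181)/((8625 + H(-152, -119)) + (-26*112 - 5)) = (-2625 - 38181)/((8625 + (-152)²) + (-26*112 - 5)) = -40806/((8625 + 23104) + (-2912 - 5)) = -40806/(31729 - 2917) = -40806/28812 = -40806*1/28812 = -6801/4802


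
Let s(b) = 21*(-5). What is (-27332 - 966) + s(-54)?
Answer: -28403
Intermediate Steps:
s(b) = -105
(-27332 - 966) + s(-54) = (-27332 - 966) - 105 = -28298 - 105 = -28403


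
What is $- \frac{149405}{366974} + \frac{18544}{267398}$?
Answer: $- \frac{16572716167}{49064056826} \approx -0.33778$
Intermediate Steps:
$- \frac{149405}{366974} + \frac{18544}{267398} = \left(-149405\right) \frac{1}{366974} + 18544 \cdot \frac{1}{267398} = - \frac{149405}{366974} + \frac{9272}{133699} = - \frac{16572716167}{49064056826}$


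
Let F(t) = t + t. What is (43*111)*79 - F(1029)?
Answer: 375009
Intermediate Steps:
F(t) = 2*t
(43*111)*79 - F(1029) = (43*111)*79 - 2*1029 = 4773*79 - 1*2058 = 377067 - 2058 = 375009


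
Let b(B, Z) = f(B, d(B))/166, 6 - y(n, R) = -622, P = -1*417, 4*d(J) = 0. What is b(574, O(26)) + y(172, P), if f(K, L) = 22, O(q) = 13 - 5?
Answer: 52135/83 ≈ 628.13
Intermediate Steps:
O(q) = 8
d(J) = 0 (d(J) = (¼)*0 = 0)
P = -417
y(n, R) = 628 (y(n, R) = 6 - 1*(-622) = 6 + 622 = 628)
b(B, Z) = 11/83 (b(B, Z) = 22/166 = 22*(1/166) = 11/83)
b(574, O(26)) + y(172, P) = 11/83 + 628 = 52135/83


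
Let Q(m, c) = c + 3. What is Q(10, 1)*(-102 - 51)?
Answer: -612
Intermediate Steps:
Q(m, c) = 3 + c
Q(10, 1)*(-102 - 51) = (3 + 1)*(-102 - 51) = 4*(-153) = -612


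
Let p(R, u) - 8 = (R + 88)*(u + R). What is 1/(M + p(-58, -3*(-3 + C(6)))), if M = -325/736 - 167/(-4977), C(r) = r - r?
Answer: -3663072/5356905877 ≈ -0.00068380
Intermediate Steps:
C(r) = 0
p(R, u) = 8 + (88 + R)*(R + u) (p(R, u) = 8 + (R + 88)*(u + R) = 8 + (88 + R)*(R + u))
M = -1494613/3663072 (M = -325*1/736 - 167*(-1/4977) = -325/736 + 167/4977 = -1494613/3663072 ≈ -0.40802)
1/(M + p(-58, -3*(-3 + C(6)))) = 1/(-1494613/3663072 + (8 + (-58)² + 88*(-58) + 88*(-3*(-3 + 0)) - (-174)*(-3 + 0))) = 1/(-1494613/3663072 + (8 + 3364 - 5104 + 88*(-3*(-3)) - (-174)*(-3))) = 1/(-1494613/3663072 + (8 + 3364 - 5104 + 88*9 - 58*9)) = 1/(-1494613/3663072 + (8 + 3364 - 5104 + 792 - 522)) = 1/(-1494613/3663072 - 1462) = 1/(-5356905877/3663072) = -3663072/5356905877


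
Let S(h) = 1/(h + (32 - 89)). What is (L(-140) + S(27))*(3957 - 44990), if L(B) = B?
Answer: 172379633/30 ≈ 5.7460e+6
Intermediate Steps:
S(h) = 1/(-57 + h) (S(h) = 1/(h - 57) = 1/(-57 + h))
(L(-140) + S(27))*(3957 - 44990) = (-140 + 1/(-57 + 27))*(3957 - 44990) = (-140 + 1/(-30))*(-41033) = (-140 - 1/30)*(-41033) = -4201/30*(-41033) = 172379633/30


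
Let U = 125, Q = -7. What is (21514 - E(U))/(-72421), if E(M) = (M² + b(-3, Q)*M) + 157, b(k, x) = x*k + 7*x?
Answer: -9232/72421 ≈ -0.12748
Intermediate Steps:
b(k, x) = 7*x + k*x (b(k, x) = k*x + 7*x = 7*x + k*x)
E(M) = 157 + M² - 28*M (E(M) = (M² + (-7*(7 - 3))*M) + 157 = (M² + (-7*4)*M) + 157 = (M² - 28*M) + 157 = 157 + M² - 28*M)
(21514 - E(U))/(-72421) = (21514 - (157 + 125² - 28*125))/(-72421) = (21514 - (157 + 15625 - 3500))*(-1/72421) = (21514 - 1*12282)*(-1/72421) = (21514 - 12282)*(-1/72421) = 9232*(-1/72421) = -9232/72421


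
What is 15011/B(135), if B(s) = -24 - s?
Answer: -15011/159 ≈ -94.409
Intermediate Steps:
15011/B(135) = 15011/(-24 - 1*135) = 15011/(-24 - 135) = 15011/(-159) = 15011*(-1/159) = -15011/159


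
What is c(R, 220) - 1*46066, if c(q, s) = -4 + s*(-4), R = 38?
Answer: -46950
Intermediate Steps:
c(q, s) = -4 - 4*s
c(R, 220) - 1*46066 = (-4 - 4*220) - 1*46066 = (-4 - 880) - 46066 = -884 - 46066 = -46950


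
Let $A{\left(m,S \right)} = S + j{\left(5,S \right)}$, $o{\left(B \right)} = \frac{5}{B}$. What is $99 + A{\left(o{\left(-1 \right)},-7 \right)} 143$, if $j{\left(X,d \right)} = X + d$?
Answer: $-1188$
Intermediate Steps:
$A{\left(m,S \right)} = 5 + 2 S$ ($A{\left(m,S \right)} = S + \left(5 + S\right) = 5 + 2 S$)
$99 + A{\left(o{\left(-1 \right)},-7 \right)} 143 = 99 + \left(5 + 2 \left(-7\right)\right) 143 = 99 + \left(5 - 14\right) 143 = 99 - 1287 = -1188$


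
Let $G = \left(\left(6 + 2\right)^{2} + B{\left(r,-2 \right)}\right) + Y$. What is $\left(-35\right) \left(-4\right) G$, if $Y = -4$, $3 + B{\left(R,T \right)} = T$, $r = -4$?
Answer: $7700$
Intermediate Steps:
$B{\left(R,T \right)} = -3 + T$
$G = 55$ ($G = \left(\left(6 + 2\right)^{2} - 5\right) - 4 = \left(8^{2} - 5\right) - 4 = \left(64 - 5\right) - 4 = 59 - 4 = 55$)
$\left(-35\right) \left(-4\right) G = \left(-35\right) \left(-4\right) 55 = 140 \cdot 55 = 7700$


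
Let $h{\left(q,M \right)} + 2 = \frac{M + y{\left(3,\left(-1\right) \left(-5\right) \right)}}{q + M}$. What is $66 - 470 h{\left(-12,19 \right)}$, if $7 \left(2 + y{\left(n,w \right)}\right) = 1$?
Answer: $- \frac{7106}{49} \approx -145.02$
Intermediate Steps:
$y{\left(n,w \right)} = - \frac{13}{7}$ ($y{\left(n,w \right)} = -2 + \frac{1}{7} \cdot 1 = -2 + \frac{1}{7} = - \frac{13}{7}$)
$h{\left(q,M \right)} = -2 + \frac{- \frac{13}{7} + M}{M + q}$ ($h{\left(q,M \right)} = -2 + \frac{M - \frac{13}{7}}{q + M} = -2 + \frac{- \frac{13}{7} + M}{M + q}$)
$66 - 470 h{\left(-12,19 \right)} = 66 - 470 \frac{- \frac{13}{7} - 19 - -24}{19 - 12} = 66 - 470 \frac{- \frac{13}{7} - 19 + 24}{7} = 66 - 470 \cdot \frac{1}{7} \cdot \frac{22}{7} = 66 - \frac{10340}{49} = - \frac{7106}{49}$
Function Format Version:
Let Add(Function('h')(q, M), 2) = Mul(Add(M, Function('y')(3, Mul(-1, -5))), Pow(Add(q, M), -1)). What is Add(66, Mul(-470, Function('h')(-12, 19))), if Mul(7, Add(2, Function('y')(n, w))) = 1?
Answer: Rational(-7106, 49) ≈ -145.02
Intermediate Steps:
Function('y')(n, w) = Rational(-13, 7) (Function('y')(n, w) = Add(-2, Mul(Rational(1, 7), 1)) = Add(-2, Rational(1, 7)) = Rational(-13, 7))
Function('h')(q, M) = Add(-2, Mul(Pow(Add(M, q), -1), Add(Rational(-13, 7), M))) (Function('h')(q, M) = Add(-2, Mul(Add(M, Rational(-13, 7)), Pow(Add(q, M), -1))) = Add(-2, Mul(Add(Rational(-13, 7), M), Pow(Add(M, q), -1))) = Add(-2, Mul(Pow(Add(M, q), -1), Add(Rational(-13, 7), M))))
Add(66, Mul(-470, Function('h')(-12, 19))) = Add(66, Mul(-470, Mul(Pow(Add(19, -12), -1), Add(Rational(-13, 7), Mul(-1, 19), Mul(-2, -12))))) = Add(66, Mul(-470, Mul(Pow(7, -1), Add(Rational(-13, 7), -19, 24)))) = Add(66, Mul(-470, Mul(Rational(1, 7), Rational(22, 7)))) = Add(66, Mul(-470, Rational(22, 49))) = Add(66, Rational(-10340, 49)) = Rational(-7106, 49)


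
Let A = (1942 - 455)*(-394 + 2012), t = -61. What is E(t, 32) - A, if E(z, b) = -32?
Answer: -2405998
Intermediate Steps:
A = 2405966 (A = 1487*1618 = 2405966)
E(t, 32) - A = -32 - 1*2405966 = -32 - 2405966 = -2405998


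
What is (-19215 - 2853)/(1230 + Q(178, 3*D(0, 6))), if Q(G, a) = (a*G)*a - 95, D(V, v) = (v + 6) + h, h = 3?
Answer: -22068/361585 ≈ -0.061031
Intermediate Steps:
D(V, v) = 9 + v (D(V, v) = (v + 6) + 3 = (6 + v) + 3 = 9 + v)
Q(G, a) = -95 + G*a² (Q(G, a) = (G*a)*a - 95 = G*a² - 95 = -95 + G*a²)
(-19215 - 2853)/(1230 + Q(178, 3*D(0, 6))) = (-19215 - 2853)/(1230 + (-95 + 178*(3*(9 + 6))²)) = -22068/(1230 + (-95 + 178*(3*15)²)) = -22068/(1230 + (-95 + 178*45²)) = -22068/(1230 + (-95 + 178*2025)) = -22068/(1230 + (-95 + 360450)) = -22068/(1230 + 360355) = -22068/361585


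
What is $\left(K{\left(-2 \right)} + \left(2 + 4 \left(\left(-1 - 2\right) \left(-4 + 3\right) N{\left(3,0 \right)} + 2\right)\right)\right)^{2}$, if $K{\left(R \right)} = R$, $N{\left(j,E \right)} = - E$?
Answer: $64$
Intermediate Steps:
$\left(K{\left(-2 \right)} + \left(2 + 4 \left(\left(-1 - 2\right) \left(-4 + 3\right) N{\left(3,0 \right)} + 2\right)\right)\right)^{2} = \left(-2 + \left(2 + 4 \left(\left(-1 - 2\right) \left(-4 + 3\right) \left(\left(-1\right) 0\right) + 2\right)\right)\right)^{2} = \left(-2 + \left(2 + 4 \left(\left(-3\right) \left(-1\right) 0 + 2\right)\right)\right)^{2} = \left(-2 + \left(2 + 4 \left(3 \cdot 0 + 2\right)\right)\right)^{2} = \left(-2 + \left(2 + 4 \left(0 + 2\right)\right)\right)^{2} = \left(-2 + \left(2 + 4 \cdot 2\right)\right)^{2} = \left(-2 + \left(2 + 8\right)\right)^{2} = \left(-2 + 10\right)^{2} = 8^{2} = 64$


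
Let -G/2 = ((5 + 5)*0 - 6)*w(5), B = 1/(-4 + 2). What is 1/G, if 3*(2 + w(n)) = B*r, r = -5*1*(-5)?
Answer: -1/74 ≈ -0.013514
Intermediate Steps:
r = 25 (r = -5*(-5) = 25)
B = -½ (B = 1/(-2) = -½ ≈ -0.50000)
w(n) = -37/6 (w(n) = -2 + (-½*25)/3 = -2 + (⅓)*(-25/2) = -2 - 25/6 = -37/6)
G = -74 (G = -2*((5 + 5)*0 - 6)*(-37)/6 = -2*(10*0 - 6)*(-37)/6 = -2*(0 - 6)*(-37)/6 = -(-12)*(-37)/6 = -2*37 = -74)
1/G = 1/(-74) = -1/74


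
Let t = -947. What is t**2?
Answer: 896809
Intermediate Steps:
t**2 = (-947)**2 = 896809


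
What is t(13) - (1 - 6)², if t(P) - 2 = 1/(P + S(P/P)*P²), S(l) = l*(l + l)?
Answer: -8072/351 ≈ -22.997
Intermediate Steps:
S(l) = 2*l² (S(l) = l*(2*l) = 2*l²)
t(P) = 2 + 1/(P + 2*P²) (t(P) = 2 + 1/(P + (2*(P/P)²)*P²) = 2 + 1/(P + (2*1²)*P²) = 2 + 1/(P + (2*1)*P²) = 2 + 1/(P + 2*P²))
t(13) - (1 - 6)² = (1 + 2*13 + 4*13²)/(13*(1 + 2*13)) - (1 - 6)² = (1 + 26 + 4*169)/(13*(1 + 26)) - 1*(-5)² = (1/13)*(1 + 26 + 676)/27 - 1*25 = (1/13)*(1/27)*703 - 25 = 703/351 - 25 = -8072/351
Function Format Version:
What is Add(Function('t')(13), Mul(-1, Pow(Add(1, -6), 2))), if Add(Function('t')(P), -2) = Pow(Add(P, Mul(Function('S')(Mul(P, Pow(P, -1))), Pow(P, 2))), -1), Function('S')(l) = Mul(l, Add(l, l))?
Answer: Rational(-8072, 351) ≈ -22.997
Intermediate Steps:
Function('S')(l) = Mul(2, Pow(l, 2)) (Function('S')(l) = Mul(l, Mul(2, l)) = Mul(2, Pow(l, 2)))
Function('t')(P) = Add(2, Pow(Add(P, Mul(2, Pow(P, 2))), -1)) (Function('t')(P) = Add(2, Pow(Add(P, Mul(Mul(2, Pow(Mul(P, Pow(P, -1)), 2)), Pow(P, 2))), -1)) = Add(2, Pow(Add(P, Mul(Mul(2, Pow(1, 2)), Pow(P, 2))), -1)) = Add(2, Pow(Add(P, Mul(Mul(2, 1), Pow(P, 2))), -1)) = Add(2, Pow(Add(P, Mul(2, Pow(P, 2))), -1)))
Add(Function('t')(13), Mul(-1, Pow(Add(1, -6), 2))) = Add(Mul(Pow(13, -1), Pow(Add(1, Mul(2, 13)), -1), Add(1, Mul(2, 13), Mul(4, Pow(13, 2)))), Mul(-1, Pow(Add(1, -6), 2))) = Add(Mul(Rational(1, 13), Pow(Add(1, 26), -1), Add(1, 26, Mul(4, 169))), Mul(-1, Pow(-5, 2))) = Add(Mul(Rational(1, 13), Pow(27, -1), Add(1, 26, 676)), Mul(-1, 25)) = Add(Mul(Rational(1, 13), Rational(1, 27), 703), -25) = Add(Rational(703, 351), -25) = Rational(-8072, 351)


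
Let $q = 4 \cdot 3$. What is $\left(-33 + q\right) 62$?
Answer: $-1302$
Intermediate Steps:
$q = 12$
$\left(-33 + q\right) 62 = \left(-33 + 12\right) 62 = \left(-21\right) 62 = -1302$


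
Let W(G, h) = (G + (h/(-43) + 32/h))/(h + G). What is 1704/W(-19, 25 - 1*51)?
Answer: 4762680/1219 ≈ 3907.0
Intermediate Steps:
W(G, h) = (G + 32/h - h/43)/(G + h) (W(G, h) = (G + (h*(-1/43) + 32/h))/(G + h) = (G + (-h/43 + 32/h))/(G + h) = (G + (32/h - h/43))/(G + h) = (G + 32/h - h/43)/(G + h))
1704/W(-19, 25 - 1*51) = 1704/(((32 - (25 - 1*51)**2/43 - 19*(25 - 1*51))/((25 - 1*51)*(-19 + (25 - 1*51))))) = 1704/(((32 - (25 - 51)**2/43 - 19*(25 - 51))/((25 - 51)*(-19 + (25 - 51))))) = 1704/(((32 - 1/43*(-26)**2 - 19*(-26))/((-26)*(-19 - 26)))) = 1704/((-1/26*(32 - 1/43*676 + 494)/(-45))) = 1704/((-1/26*(-1/45)*(32 - 676/43 + 494))) = 1704/((-1/26*(-1/45)*21942/43)) = 1704/(1219/2795) = 1704*(2795/1219) = 4762680/1219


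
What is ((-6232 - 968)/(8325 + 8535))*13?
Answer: -1560/281 ≈ -5.5516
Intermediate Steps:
((-6232 - 968)/(8325 + 8535))*13 = -7200/16860*13 = -7200*1/16860*13 = -120/281*13 = -1560/281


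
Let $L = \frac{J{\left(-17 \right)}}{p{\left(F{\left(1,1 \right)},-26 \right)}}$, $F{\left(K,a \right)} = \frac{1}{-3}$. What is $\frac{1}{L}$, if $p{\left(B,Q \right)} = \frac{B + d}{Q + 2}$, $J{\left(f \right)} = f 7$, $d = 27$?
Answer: $\frac{10}{1071} \approx 0.0093371$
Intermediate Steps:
$F{\left(K,a \right)} = - \frac{1}{3}$
$J{\left(f \right)} = 7 f$
$p{\left(B,Q \right)} = \frac{27 + B}{2 + Q}$ ($p{\left(B,Q \right)} = \frac{B + 27}{Q + 2} = \frac{27 + B}{2 + Q}$)
$L = \frac{1071}{10}$ ($L = \frac{7 \left(-17\right)}{\frac{1}{2 - 26} \left(27 - \frac{1}{3}\right)} = - \frac{119}{\frac{1}{-24} \cdot \frac{80}{3}} = - \frac{119}{\left(- \frac{1}{24}\right) \frac{80}{3}} = - \frac{119}{- \frac{10}{9}} = \left(-119\right) \left(- \frac{9}{10}\right) = \frac{1071}{10} \approx 107.1$)
$\frac{1}{L} = \frac{1}{\frac{1071}{10}} = \frac{10}{1071}$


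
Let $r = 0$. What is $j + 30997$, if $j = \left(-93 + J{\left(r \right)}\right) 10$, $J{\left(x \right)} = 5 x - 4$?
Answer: $30027$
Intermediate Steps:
$J{\left(x \right)} = -4 + 5 x$
$j = -970$ ($j = \left(-93 + \left(-4 + 5 \cdot 0\right)\right) 10 = \left(-93 + \left(-4 + 0\right)\right) 10 = \left(-93 - 4\right) 10 = \left(-97\right) 10 = -970$)
$j + 30997 = -970 + 30997 = 30027$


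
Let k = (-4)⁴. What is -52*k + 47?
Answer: -13265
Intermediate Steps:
k = 256
-52*k + 47 = -52*256 + 47 = -13312 + 47 = -13265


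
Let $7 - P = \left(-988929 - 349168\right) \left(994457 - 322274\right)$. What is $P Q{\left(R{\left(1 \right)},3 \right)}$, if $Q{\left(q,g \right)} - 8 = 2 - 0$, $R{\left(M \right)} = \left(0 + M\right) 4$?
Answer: $8994460557580$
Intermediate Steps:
$R{\left(M \right)} = 4 M$ ($R{\left(M \right)} = M 4 = 4 M$)
$P = 899446055758$ ($P = 7 - \left(-988929 - 349168\right) \left(994457 - 322274\right) = 7 - \left(-1338097\right) 672183 = 7 - -899446055751 = 7 + 899446055751 = 899446055758$)
$Q{\left(q,g \right)} = 10$ ($Q{\left(q,g \right)} = 8 + \left(2 - 0\right) = 8 + \left(2 + 0\right) = 8 + 2 = 10$)
$P Q{\left(R{\left(1 \right)},3 \right)} = 899446055758 \cdot 10 = 8994460557580$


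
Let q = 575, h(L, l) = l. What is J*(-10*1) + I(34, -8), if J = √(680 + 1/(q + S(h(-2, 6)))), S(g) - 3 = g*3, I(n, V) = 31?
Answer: 31 - 5*√60386869/149 ≈ -229.77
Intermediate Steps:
S(g) = 3 + 3*g (S(g) = 3 + g*3 = 3 + 3*g)
J = √60386869/298 (J = √(680 + 1/(575 + (3 + 3*6))) = √(680 + 1/(575 + (3 + 18))) = √(680 + 1/(575 + 21)) = √(680 + 1/596) = √(405281/596) = √60386869/298 ≈ 26.077)
J*(-10*1) + I(34, -8) = (√60386869/298)*(-10*1) + 31 = (√60386869/298)*(-10) + 31 = -5*√60386869/149 + 31 = 31 - 5*√60386869/149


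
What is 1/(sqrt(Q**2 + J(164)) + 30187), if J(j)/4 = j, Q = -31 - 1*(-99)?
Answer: 30187/911249689 - 4*sqrt(330)/911249689 ≈ 3.3047e-5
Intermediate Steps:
Q = 68 (Q = -31 + 99 = 68)
J(j) = 4*j
1/(sqrt(Q**2 + J(164)) + 30187) = 1/(sqrt(68**2 + 4*164) + 30187) = 1/(sqrt(4624 + 656) + 30187) = 1/(sqrt(5280) + 30187) = 1/(4*sqrt(330) + 30187) = 1/(30187 + 4*sqrt(330))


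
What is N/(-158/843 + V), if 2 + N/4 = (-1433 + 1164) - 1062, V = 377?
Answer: -4494876/317653 ≈ -14.150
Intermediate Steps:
N = -5332 (N = -8 + 4*((-1433 + 1164) - 1062) = -8 + 4*(-269 - 1062) = -8 + 4*(-1331) = -8 - 5324 = -5332)
N/(-158/843 + V) = -5332/(-158/843 + 377) = -5332/317653/843 = -5332*843/317653 = -4494876/317653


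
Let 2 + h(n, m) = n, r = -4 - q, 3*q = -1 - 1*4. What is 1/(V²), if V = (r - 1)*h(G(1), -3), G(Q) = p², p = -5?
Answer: 9/52900 ≈ 0.00017013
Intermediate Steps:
q = -5/3 (q = (-1 - 1*4)/3 = (-1 - 4)/3 = (⅓)*(-5) = -5/3 ≈ -1.6667)
G(Q) = 25 (G(Q) = (-5)² = 25)
r = -7/3 (r = -4 - 1*(-5/3) = -4 + 5/3 = -7/3 ≈ -2.3333)
h(n, m) = -2 + n
V = -230/3 (V = (-7/3 - 1)*(-2 + 25) = -10/3*23 = -230/3 ≈ -76.667)
1/(V²) = 1/((-230/3)²) = 1/(52900/9) = 9/52900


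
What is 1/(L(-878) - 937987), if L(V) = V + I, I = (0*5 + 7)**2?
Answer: -1/938816 ≈ -1.0652e-6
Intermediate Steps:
I = 49 (I = (0 + 7)**2 = 7**2 = 49)
L(V) = 49 + V (L(V) = V + 49 = 49 + V)
1/(L(-878) - 937987) = 1/((49 - 878) - 937987) = 1/(-829 - 937987) = 1/(-938816) = -1/938816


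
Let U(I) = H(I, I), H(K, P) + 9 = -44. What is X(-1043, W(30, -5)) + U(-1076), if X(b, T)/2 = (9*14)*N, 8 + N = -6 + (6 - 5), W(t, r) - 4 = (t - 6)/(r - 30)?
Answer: -3329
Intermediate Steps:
W(t, r) = 4 + (-6 + t)/(-30 + r) (W(t, r) = 4 + (t - 6)/(r - 30) = 4 + (-6 + t)/(-30 + r))
H(K, P) = -53 (H(K, P) = -9 - 44 = -53)
N = -13 (N = -8 + (-6 + (6 - 5)) = -8 + (-6 + 1) = -8 - 5 = -13)
X(b, T) = -3276 (X(b, T) = 2*((9*14)*(-13)) = 2*(126*(-13)) = 2*(-1638) = -3276)
U(I) = -53
X(-1043, W(30, -5)) + U(-1076) = -3276 - 53 = -3329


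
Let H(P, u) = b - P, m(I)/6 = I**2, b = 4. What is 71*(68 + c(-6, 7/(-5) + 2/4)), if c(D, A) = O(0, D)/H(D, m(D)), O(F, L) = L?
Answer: 23927/5 ≈ 4785.4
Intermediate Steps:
m(I) = 6*I**2
H(P, u) = 4 - P
c(D, A) = D/(4 - D)
71*(68 + c(-6, 7/(-5) + 2/4)) = 71*(68 - 1*(-6)/(-4 - 6)) = 71*(68 - 1*(-6)/(-10)) = 71*(68 - 1*(-6)*(-1/10)) = 71*(68 - 3/5) = 71*(337/5) = 23927/5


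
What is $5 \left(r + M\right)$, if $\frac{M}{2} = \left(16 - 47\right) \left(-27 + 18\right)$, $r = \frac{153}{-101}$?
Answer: $\frac{281025}{101} \approx 2782.4$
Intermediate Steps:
$r = - \frac{153}{101}$ ($r = 153 \left(- \frac{1}{101}\right) = - \frac{153}{101} \approx -1.5149$)
$M = 558$ ($M = 2 \left(16 - 47\right) \left(-27 + 18\right) = 2 \left(\left(-31\right) \left(-9\right)\right) = 2 \cdot 279 = 558$)
$5 \left(r + M\right) = 5 \left(- \frac{153}{101} + 558\right) = 5 \cdot \frac{56205}{101} = \frac{281025}{101}$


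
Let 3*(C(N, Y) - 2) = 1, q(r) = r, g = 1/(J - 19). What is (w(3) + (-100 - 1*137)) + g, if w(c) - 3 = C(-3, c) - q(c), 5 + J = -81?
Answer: -24641/105 ≈ -234.68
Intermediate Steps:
J = -86 (J = -5 - 81 = -86)
g = -1/105 (g = 1/(-86 - 19) = 1/(-105) = -1/105 ≈ -0.0095238)
C(N, Y) = 7/3 (C(N, Y) = 2 + (⅓)*1 = 2 + ⅓ = 7/3)
w(c) = 16/3 - c (w(c) = 3 + (7/3 - c) = 16/3 - c)
(w(3) + (-100 - 1*137)) + g = ((16/3 - 1*3) + (-100 - 1*137)) - 1/105 = ((16/3 - 3) + (-100 - 137)) - 1/105 = (7/3 - 237) - 1/105 = -704/3 - 1/105 = -24641/105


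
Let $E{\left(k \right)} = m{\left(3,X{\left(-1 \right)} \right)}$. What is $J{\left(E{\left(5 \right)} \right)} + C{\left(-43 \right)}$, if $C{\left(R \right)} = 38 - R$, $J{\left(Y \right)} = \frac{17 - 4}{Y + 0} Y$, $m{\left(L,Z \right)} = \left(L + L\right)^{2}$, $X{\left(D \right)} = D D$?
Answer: $94$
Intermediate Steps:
$X{\left(D \right)} = D^{2}$
$m{\left(L,Z \right)} = 4 L^{2}$ ($m{\left(L,Z \right)} = \left(2 L\right)^{2} = 4 L^{2}$)
$E{\left(k \right)} = 36$ ($E{\left(k \right)} = 4 \cdot 3^{2} = 4 \cdot 9 = 36$)
$J{\left(Y \right)} = 13$ ($J{\left(Y \right)} = \frac{13}{Y} Y = 13$)
$J{\left(E{\left(5 \right)} \right)} + C{\left(-43 \right)} = 13 + \left(38 - -43\right) = 13 + \left(38 + 43\right) = 13 + 81 = 94$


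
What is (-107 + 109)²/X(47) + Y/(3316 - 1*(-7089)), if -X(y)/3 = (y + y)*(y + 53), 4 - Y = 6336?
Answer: -8930201/14671050 ≈ -0.60870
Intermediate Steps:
Y = -6332 (Y = 4 - 1*6336 = 4 - 6336 = -6332)
X(y) = -6*y*(53 + y) (X(y) = -3*(y + y)*(y + 53) = -3*2*y*(53 + y) = -6*y*(53 + y))
(-107 + 109)²/X(47) + Y/(3316 - 1*(-7089)) = (-107 + 109)²/((-6*47*(53 + 47))) - 6332/(3316 - 1*(-7089)) = 2²/((-6*47*100)) - 6332/(3316 + 7089) = 4/(-28200) - 6332/10405 = 4*(-1/28200) - 6332*1/10405 = -1/7050 - 6332/10405 = -8930201/14671050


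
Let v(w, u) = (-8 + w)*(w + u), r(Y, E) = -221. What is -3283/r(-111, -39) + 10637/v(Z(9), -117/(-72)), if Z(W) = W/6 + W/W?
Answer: -3310973/7293 ≈ -453.99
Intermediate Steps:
Z(W) = 1 + W/6 (Z(W) = W*(⅙) + 1 = W/6 + 1 = 1 + W/6)
v(w, u) = (-8 + w)*(u + w)
-3283/r(-111, -39) + 10637/v(Z(9), -117/(-72)) = -3283/(-221) + 10637/((1 + (⅙)*9)² - (-936)/(-72) - 8*(1 + (⅙)*9) + (-117/(-72))*(1 + (⅙)*9)) = -3283*(-1/221) + 10637/((1 + 3/2)² - (-936)*(-1)/72 - 8*(1 + 3/2) + (-117*(-1/72))*(1 + 3/2)) = 3283/221 + 10637/((5/2)² - 8*13/8 - 8*5/2 + (13/8)*(5/2)) = 3283/221 + 10637/(25/4 - 13 - 20 + 65/16) = 3283/221 + 10637/(-363/16) = 3283/221 + 10637*(-16/363) = 3283/221 - 15472/33 = -3310973/7293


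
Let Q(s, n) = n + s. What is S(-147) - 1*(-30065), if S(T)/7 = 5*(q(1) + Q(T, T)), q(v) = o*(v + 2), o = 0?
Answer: 19775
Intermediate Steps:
q(v) = 0 (q(v) = 0*(v + 2) = 0*(2 + v) = 0)
S(T) = 70*T (S(T) = 7*(5*(0 + (T + T))) = 7*(5*(0 + 2*T)) = 7*(5*(2*T)) = 7*(10*T) = 70*T)
S(-147) - 1*(-30065) = 70*(-147) - 1*(-30065) = -10290 + 30065 = 19775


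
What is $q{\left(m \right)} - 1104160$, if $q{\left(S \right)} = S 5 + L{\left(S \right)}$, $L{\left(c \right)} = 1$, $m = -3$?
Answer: $-1104174$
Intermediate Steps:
$q{\left(S \right)} = 1 + 5 S$ ($q{\left(S \right)} = S 5 + 1 = 5 S + 1 = 1 + 5 S$)
$q{\left(m \right)} - 1104160 = \left(1 + 5 \left(-3\right)\right) - 1104160 = \left(1 - 15\right) - 1104160 = -14 - 1104160 = -1104174$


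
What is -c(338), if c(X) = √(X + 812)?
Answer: -5*√46 ≈ -33.912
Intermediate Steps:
c(X) = √(812 + X)
-c(338) = -√(812 + 338) = -√1150 = -5*√46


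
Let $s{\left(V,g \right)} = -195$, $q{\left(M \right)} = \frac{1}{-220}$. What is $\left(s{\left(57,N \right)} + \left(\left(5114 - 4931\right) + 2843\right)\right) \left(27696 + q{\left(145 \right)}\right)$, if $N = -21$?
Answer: $\frac{17249619889}{220} \approx 7.8407 \cdot 10^{7}$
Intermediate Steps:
$q{\left(M \right)} = - \frac{1}{220}$
$\left(s{\left(57,N \right)} + \left(\left(5114 - 4931\right) + 2843\right)\right) \left(27696 + q{\left(145 \right)}\right) = \left(-195 + \left(\left(5114 - 4931\right) + 2843\right)\right) \left(27696 - \frac{1}{220}\right) = \left(-195 + \left(183 + 2843\right)\right) \frac{6093119}{220} = \left(-195 + 3026\right) \frac{6093119}{220} = 2831 \cdot \frac{6093119}{220} = \frac{17249619889}{220}$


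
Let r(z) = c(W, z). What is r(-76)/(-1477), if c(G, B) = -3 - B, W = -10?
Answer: -73/1477 ≈ -0.049425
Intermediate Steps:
r(z) = -3 - z
r(-76)/(-1477) = (-3 - 1*(-76))/(-1477) = (-3 + 76)*(-1/1477) = 73*(-1/1477) = -73/1477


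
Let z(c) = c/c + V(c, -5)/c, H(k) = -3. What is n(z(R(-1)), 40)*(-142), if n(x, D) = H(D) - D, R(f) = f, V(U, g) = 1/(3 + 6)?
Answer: 6106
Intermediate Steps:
V(U, g) = ⅑ (V(U, g) = 1/9 = ⅑)
z(c) = 1 + 1/(9*c) (z(c) = c/c + 1/(9*c) = 1 + 1/(9*c))
n(x, D) = -3 - D
n(z(R(-1)), 40)*(-142) = (-3 - 1*40)*(-142) = (-3 - 40)*(-142) = -43*(-142) = 6106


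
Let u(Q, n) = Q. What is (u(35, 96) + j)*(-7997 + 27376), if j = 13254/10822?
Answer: 3798516548/5411 ≈ 7.0200e+5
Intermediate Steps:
j = 6627/5411 (j = 13254*(1/10822) = 6627/5411 ≈ 1.2247)
(u(35, 96) + j)*(-7997 + 27376) = (35 + 6627/5411)*(-7997 + 27376) = (196012/5411)*19379 = 3798516548/5411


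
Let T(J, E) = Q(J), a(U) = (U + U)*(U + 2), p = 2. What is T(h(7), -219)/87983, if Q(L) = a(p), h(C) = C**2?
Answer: 16/87983 ≈ 0.00018185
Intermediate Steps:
a(U) = 2*U*(2 + U) (a(U) = (2*U)*(2 + U) = 2*U*(2 + U))
Q(L) = 16 (Q(L) = 2*2*(2 + 2) = 2*2*4 = 16)
T(J, E) = 16
T(h(7), -219)/87983 = 16/87983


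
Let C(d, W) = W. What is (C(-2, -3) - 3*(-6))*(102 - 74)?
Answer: 420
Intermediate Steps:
(C(-2, -3) - 3*(-6))*(102 - 74) = (-3 - 3*(-6))*(102 - 74) = (-3 + 18)*28 = 15*28 = 420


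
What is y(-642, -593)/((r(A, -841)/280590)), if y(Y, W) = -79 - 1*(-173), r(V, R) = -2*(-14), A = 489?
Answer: 6593865/7 ≈ 9.4198e+5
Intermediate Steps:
r(V, R) = 28
y(Y, W) = 94 (y(Y, W) = -79 + 173 = 94)
y(-642, -593)/((r(A, -841)/280590)) = 94/((28/280590)) = 94/((28*(1/280590))) = 94/(14/140295) = 94*(140295/14) = 6593865/7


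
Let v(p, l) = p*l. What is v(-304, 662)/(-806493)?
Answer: 10592/42447 ≈ 0.24953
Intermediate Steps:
v(p, l) = l*p
v(-304, 662)/(-806493) = (662*(-304))/(-806493) = -201248*(-1/806493) = 10592/42447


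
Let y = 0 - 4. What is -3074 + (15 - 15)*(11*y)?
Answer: -3074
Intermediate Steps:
y = -4
-3074 + (15 - 15)*(11*y) = -3074 + (15 - 15)*(11*(-4)) = -3074 + 0*(-44) = -3074 + 0 = -3074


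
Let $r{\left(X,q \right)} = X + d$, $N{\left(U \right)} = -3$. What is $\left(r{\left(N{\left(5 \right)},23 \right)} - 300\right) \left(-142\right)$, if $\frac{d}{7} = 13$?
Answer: $30104$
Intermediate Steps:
$d = 91$ ($d = 7 \cdot 13 = 91$)
$r{\left(X,q \right)} = 91 + X$ ($r{\left(X,q \right)} = X + 91 = 91 + X$)
$\left(r{\left(N{\left(5 \right)},23 \right)} - 300\right) \left(-142\right) = \left(\left(91 - 3\right) - 300\right) \left(-142\right) = \left(88 - 300\right) \left(-142\right) = \left(-212\right) \left(-142\right) = 30104$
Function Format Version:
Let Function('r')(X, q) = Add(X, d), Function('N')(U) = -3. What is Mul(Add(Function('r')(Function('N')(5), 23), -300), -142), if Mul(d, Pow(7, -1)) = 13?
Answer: 30104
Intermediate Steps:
d = 91 (d = Mul(7, 13) = 91)
Function('r')(X, q) = Add(91, X) (Function('r')(X, q) = Add(X, 91) = Add(91, X))
Mul(Add(Function('r')(Function('N')(5), 23), -300), -142) = Mul(Add(Add(91, -3), -300), -142) = Mul(Add(88, -300), -142) = Mul(-212, -142) = 30104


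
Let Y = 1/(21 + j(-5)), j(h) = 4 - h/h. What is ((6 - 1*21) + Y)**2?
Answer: 128881/576 ≈ 223.75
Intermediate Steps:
j(h) = 3 (j(h) = 4 - 1*1 = 4 - 1 = 3)
Y = 1/24 (Y = 1/(21 + 3) = 1/24 ≈ 0.041667)
((6 - 1*21) + Y)**2 = ((6 - 1*21) + 1/24)**2 = ((6 - 21) + 1/24)**2 = (-15 + 1/24)**2 = (-359/24)**2 = 128881/576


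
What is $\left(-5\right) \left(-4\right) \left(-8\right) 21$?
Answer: $-3360$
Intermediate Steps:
$\left(-5\right) \left(-4\right) \left(-8\right) 21 = 20 \left(-8\right) 21 = \left(-160\right) 21 = -3360$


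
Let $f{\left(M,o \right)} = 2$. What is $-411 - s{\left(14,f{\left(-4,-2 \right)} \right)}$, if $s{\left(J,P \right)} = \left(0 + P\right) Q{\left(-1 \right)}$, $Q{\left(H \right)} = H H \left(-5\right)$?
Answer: $-401$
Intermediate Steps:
$Q{\left(H \right)} = - 5 H^{2}$ ($Q{\left(H \right)} = H^{2} \left(-5\right) = - 5 H^{2}$)
$s{\left(J,P \right)} = - 5 P$ ($s{\left(J,P \right)} = \left(0 + P\right) \left(- 5 \left(-1\right)^{2}\right) = P \left(\left(-5\right) 1\right) = P \left(-5\right) = - 5 P$)
$-411 - s{\left(14,f{\left(-4,-2 \right)} \right)} = -411 - \left(-5\right) 2 = -411 - -10 = -411 + 10 = -401$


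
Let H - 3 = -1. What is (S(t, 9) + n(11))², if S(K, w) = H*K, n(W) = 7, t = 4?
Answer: 225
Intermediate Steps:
H = 2 (H = 3 - 1 = 2)
S(K, w) = 2*K
(S(t, 9) + n(11))² = (2*4 + 7)² = (8 + 7)² = 15² = 225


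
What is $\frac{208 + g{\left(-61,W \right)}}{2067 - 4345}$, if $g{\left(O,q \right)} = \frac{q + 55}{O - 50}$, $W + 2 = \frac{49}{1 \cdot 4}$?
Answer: $- \frac{30697}{337144} \approx -0.09105$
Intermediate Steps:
$W = \frac{41}{4}$ ($W = -2 + \frac{49}{1 \cdot 4} = -2 + \frac{49}{4} = \frac{41}{4} \approx 10.25$)
$g{\left(O,q \right)} = \frac{55 + q}{-50 + O}$
$\frac{208 + g{\left(-61,W \right)}}{2067 - 4345} = \frac{208 + \frac{55 + \frac{41}{4}}{-50 - 61}}{2067 - 4345} = \frac{208 + \frac{1}{-111} \cdot \frac{261}{4}}{-2278} = \left(208 - \frac{87}{148}\right) \left(- \frac{1}{2278}\right) = \frac{30697}{148} \left(- \frac{1}{2278}\right) = - \frac{30697}{337144}$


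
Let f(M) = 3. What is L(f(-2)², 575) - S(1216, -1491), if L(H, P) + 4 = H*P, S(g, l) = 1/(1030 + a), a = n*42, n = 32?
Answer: 12275953/2374 ≈ 5171.0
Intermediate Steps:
a = 1344 (a = 32*42 = 1344)
S(g, l) = 1/2374 (S(g, l) = 1/(1030 + 1344) = 1/2374)
L(H, P) = -4 + H*P
L(f(-2)², 575) - S(1216, -1491) = (-4 + 3²*575) - 1*1/2374 = (-4 + 9*575) - 1/2374 = (-4 + 5175) - 1/2374 = 5171 - 1/2374 = 12275953/2374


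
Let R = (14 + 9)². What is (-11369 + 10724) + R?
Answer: -116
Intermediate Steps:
R = 529 (R = 23² = 529)
(-11369 + 10724) + R = (-11369 + 10724) + 529 = -645 + 529 = -116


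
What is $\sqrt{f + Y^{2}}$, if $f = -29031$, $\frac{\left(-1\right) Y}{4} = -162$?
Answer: $7 \sqrt{7977} \approx 625.2$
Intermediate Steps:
$Y = 648$ ($Y = \left(-4\right) \left(-162\right) = 648$)
$\sqrt{f + Y^{2}} = \sqrt{-29031 + 648^{2}} = \sqrt{-29031 + 419904} = \sqrt{390873} = 7 \sqrt{7977}$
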